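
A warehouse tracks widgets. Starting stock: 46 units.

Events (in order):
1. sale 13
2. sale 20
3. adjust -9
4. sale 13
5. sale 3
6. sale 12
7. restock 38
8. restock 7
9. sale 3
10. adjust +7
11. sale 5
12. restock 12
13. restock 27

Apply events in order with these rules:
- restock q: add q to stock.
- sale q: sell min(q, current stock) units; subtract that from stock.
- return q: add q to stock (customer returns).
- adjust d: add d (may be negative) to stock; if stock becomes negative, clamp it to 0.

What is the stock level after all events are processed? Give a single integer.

Answer: 83

Derivation:
Processing events:
Start: stock = 46
  Event 1 (sale 13): sell min(13,46)=13. stock: 46 - 13 = 33. total_sold = 13
  Event 2 (sale 20): sell min(20,33)=20. stock: 33 - 20 = 13. total_sold = 33
  Event 3 (adjust -9): 13 + -9 = 4
  Event 4 (sale 13): sell min(13,4)=4. stock: 4 - 4 = 0. total_sold = 37
  Event 5 (sale 3): sell min(3,0)=0. stock: 0 - 0 = 0. total_sold = 37
  Event 6 (sale 12): sell min(12,0)=0. stock: 0 - 0 = 0. total_sold = 37
  Event 7 (restock 38): 0 + 38 = 38
  Event 8 (restock 7): 38 + 7 = 45
  Event 9 (sale 3): sell min(3,45)=3. stock: 45 - 3 = 42. total_sold = 40
  Event 10 (adjust +7): 42 + 7 = 49
  Event 11 (sale 5): sell min(5,49)=5. stock: 49 - 5 = 44. total_sold = 45
  Event 12 (restock 12): 44 + 12 = 56
  Event 13 (restock 27): 56 + 27 = 83
Final: stock = 83, total_sold = 45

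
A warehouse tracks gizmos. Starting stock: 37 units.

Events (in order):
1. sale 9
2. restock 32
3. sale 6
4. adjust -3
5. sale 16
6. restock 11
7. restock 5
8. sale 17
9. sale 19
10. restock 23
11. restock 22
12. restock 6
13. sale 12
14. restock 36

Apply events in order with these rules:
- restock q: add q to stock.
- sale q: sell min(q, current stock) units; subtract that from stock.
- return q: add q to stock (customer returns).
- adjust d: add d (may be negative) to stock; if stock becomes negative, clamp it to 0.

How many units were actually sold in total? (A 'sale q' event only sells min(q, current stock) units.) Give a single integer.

Answer: 79

Derivation:
Processing events:
Start: stock = 37
  Event 1 (sale 9): sell min(9,37)=9. stock: 37 - 9 = 28. total_sold = 9
  Event 2 (restock 32): 28 + 32 = 60
  Event 3 (sale 6): sell min(6,60)=6. stock: 60 - 6 = 54. total_sold = 15
  Event 4 (adjust -3): 54 + -3 = 51
  Event 5 (sale 16): sell min(16,51)=16. stock: 51 - 16 = 35. total_sold = 31
  Event 6 (restock 11): 35 + 11 = 46
  Event 7 (restock 5): 46 + 5 = 51
  Event 8 (sale 17): sell min(17,51)=17. stock: 51 - 17 = 34. total_sold = 48
  Event 9 (sale 19): sell min(19,34)=19. stock: 34 - 19 = 15. total_sold = 67
  Event 10 (restock 23): 15 + 23 = 38
  Event 11 (restock 22): 38 + 22 = 60
  Event 12 (restock 6): 60 + 6 = 66
  Event 13 (sale 12): sell min(12,66)=12. stock: 66 - 12 = 54. total_sold = 79
  Event 14 (restock 36): 54 + 36 = 90
Final: stock = 90, total_sold = 79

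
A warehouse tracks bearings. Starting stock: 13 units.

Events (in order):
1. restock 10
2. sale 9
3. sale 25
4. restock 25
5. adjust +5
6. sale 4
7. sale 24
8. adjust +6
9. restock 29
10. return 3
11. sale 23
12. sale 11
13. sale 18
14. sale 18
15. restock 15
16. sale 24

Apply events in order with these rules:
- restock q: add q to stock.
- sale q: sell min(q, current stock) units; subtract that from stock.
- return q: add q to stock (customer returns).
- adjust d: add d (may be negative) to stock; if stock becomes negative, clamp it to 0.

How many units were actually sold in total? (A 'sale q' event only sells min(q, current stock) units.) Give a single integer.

Processing events:
Start: stock = 13
  Event 1 (restock 10): 13 + 10 = 23
  Event 2 (sale 9): sell min(9,23)=9. stock: 23 - 9 = 14. total_sold = 9
  Event 3 (sale 25): sell min(25,14)=14. stock: 14 - 14 = 0. total_sold = 23
  Event 4 (restock 25): 0 + 25 = 25
  Event 5 (adjust +5): 25 + 5 = 30
  Event 6 (sale 4): sell min(4,30)=4. stock: 30 - 4 = 26. total_sold = 27
  Event 7 (sale 24): sell min(24,26)=24. stock: 26 - 24 = 2. total_sold = 51
  Event 8 (adjust +6): 2 + 6 = 8
  Event 9 (restock 29): 8 + 29 = 37
  Event 10 (return 3): 37 + 3 = 40
  Event 11 (sale 23): sell min(23,40)=23. stock: 40 - 23 = 17. total_sold = 74
  Event 12 (sale 11): sell min(11,17)=11. stock: 17 - 11 = 6. total_sold = 85
  Event 13 (sale 18): sell min(18,6)=6. stock: 6 - 6 = 0. total_sold = 91
  Event 14 (sale 18): sell min(18,0)=0. stock: 0 - 0 = 0. total_sold = 91
  Event 15 (restock 15): 0 + 15 = 15
  Event 16 (sale 24): sell min(24,15)=15. stock: 15 - 15 = 0. total_sold = 106
Final: stock = 0, total_sold = 106

Answer: 106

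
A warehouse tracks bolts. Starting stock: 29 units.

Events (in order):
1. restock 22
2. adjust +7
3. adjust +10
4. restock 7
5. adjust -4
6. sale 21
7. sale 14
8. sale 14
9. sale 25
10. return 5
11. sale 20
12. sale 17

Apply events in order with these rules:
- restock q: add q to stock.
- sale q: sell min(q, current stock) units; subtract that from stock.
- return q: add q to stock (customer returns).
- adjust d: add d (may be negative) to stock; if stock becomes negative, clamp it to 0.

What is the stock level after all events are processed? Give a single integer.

Processing events:
Start: stock = 29
  Event 1 (restock 22): 29 + 22 = 51
  Event 2 (adjust +7): 51 + 7 = 58
  Event 3 (adjust +10): 58 + 10 = 68
  Event 4 (restock 7): 68 + 7 = 75
  Event 5 (adjust -4): 75 + -4 = 71
  Event 6 (sale 21): sell min(21,71)=21. stock: 71 - 21 = 50. total_sold = 21
  Event 7 (sale 14): sell min(14,50)=14. stock: 50 - 14 = 36. total_sold = 35
  Event 8 (sale 14): sell min(14,36)=14. stock: 36 - 14 = 22. total_sold = 49
  Event 9 (sale 25): sell min(25,22)=22. stock: 22 - 22 = 0. total_sold = 71
  Event 10 (return 5): 0 + 5 = 5
  Event 11 (sale 20): sell min(20,5)=5. stock: 5 - 5 = 0. total_sold = 76
  Event 12 (sale 17): sell min(17,0)=0. stock: 0 - 0 = 0. total_sold = 76
Final: stock = 0, total_sold = 76

Answer: 0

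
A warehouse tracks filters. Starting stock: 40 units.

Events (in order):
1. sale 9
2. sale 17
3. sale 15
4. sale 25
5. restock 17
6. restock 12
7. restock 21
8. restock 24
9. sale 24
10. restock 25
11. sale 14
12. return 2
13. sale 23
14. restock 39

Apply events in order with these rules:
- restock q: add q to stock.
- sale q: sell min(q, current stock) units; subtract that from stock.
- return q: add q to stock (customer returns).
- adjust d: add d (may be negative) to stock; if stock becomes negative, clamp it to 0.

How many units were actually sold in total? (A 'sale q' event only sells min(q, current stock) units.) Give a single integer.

Answer: 101

Derivation:
Processing events:
Start: stock = 40
  Event 1 (sale 9): sell min(9,40)=9. stock: 40 - 9 = 31. total_sold = 9
  Event 2 (sale 17): sell min(17,31)=17. stock: 31 - 17 = 14. total_sold = 26
  Event 3 (sale 15): sell min(15,14)=14. stock: 14 - 14 = 0. total_sold = 40
  Event 4 (sale 25): sell min(25,0)=0. stock: 0 - 0 = 0. total_sold = 40
  Event 5 (restock 17): 0 + 17 = 17
  Event 6 (restock 12): 17 + 12 = 29
  Event 7 (restock 21): 29 + 21 = 50
  Event 8 (restock 24): 50 + 24 = 74
  Event 9 (sale 24): sell min(24,74)=24. stock: 74 - 24 = 50. total_sold = 64
  Event 10 (restock 25): 50 + 25 = 75
  Event 11 (sale 14): sell min(14,75)=14. stock: 75 - 14 = 61. total_sold = 78
  Event 12 (return 2): 61 + 2 = 63
  Event 13 (sale 23): sell min(23,63)=23. stock: 63 - 23 = 40. total_sold = 101
  Event 14 (restock 39): 40 + 39 = 79
Final: stock = 79, total_sold = 101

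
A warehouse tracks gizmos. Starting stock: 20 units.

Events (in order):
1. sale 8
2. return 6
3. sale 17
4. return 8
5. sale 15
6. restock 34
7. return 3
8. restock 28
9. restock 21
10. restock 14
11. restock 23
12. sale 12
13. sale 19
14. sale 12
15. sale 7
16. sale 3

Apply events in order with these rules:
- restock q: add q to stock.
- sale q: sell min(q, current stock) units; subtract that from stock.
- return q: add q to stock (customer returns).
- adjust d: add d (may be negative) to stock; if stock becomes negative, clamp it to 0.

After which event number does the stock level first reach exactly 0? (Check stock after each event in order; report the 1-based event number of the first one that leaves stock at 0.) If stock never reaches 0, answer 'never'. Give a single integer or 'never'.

Answer: 5

Derivation:
Processing events:
Start: stock = 20
  Event 1 (sale 8): sell min(8,20)=8. stock: 20 - 8 = 12. total_sold = 8
  Event 2 (return 6): 12 + 6 = 18
  Event 3 (sale 17): sell min(17,18)=17. stock: 18 - 17 = 1. total_sold = 25
  Event 4 (return 8): 1 + 8 = 9
  Event 5 (sale 15): sell min(15,9)=9. stock: 9 - 9 = 0. total_sold = 34
  Event 6 (restock 34): 0 + 34 = 34
  Event 7 (return 3): 34 + 3 = 37
  Event 8 (restock 28): 37 + 28 = 65
  Event 9 (restock 21): 65 + 21 = 86
  Event 10 (restock 14): 86 + 14 = 100
  Event 11 (restock 23): 100 + 23 = 123
  Event 12 (sale 12): sell min(12,123)=12. stock: 123 - 12 = 111. total_sold = 46
  Event 13 (sale 19): sell min(19,111)=19. stock: 111 - 19 = 92. total_sold = 65
  Event 14 (sale 12): sell min(12,92)=12. stock: 92 - 12 = 80. total_sold = 77
  Event 15 (sale 7): sell min(7,80)=7. stock: 80 - 7 = 73. total_sold = 84
  Event 16 (sale 3): sell min(3,73)=3. stock: 73 - 3 = 70. total_sold = 87
Final: stock = 70, total_sold = 87

First zero at event 5.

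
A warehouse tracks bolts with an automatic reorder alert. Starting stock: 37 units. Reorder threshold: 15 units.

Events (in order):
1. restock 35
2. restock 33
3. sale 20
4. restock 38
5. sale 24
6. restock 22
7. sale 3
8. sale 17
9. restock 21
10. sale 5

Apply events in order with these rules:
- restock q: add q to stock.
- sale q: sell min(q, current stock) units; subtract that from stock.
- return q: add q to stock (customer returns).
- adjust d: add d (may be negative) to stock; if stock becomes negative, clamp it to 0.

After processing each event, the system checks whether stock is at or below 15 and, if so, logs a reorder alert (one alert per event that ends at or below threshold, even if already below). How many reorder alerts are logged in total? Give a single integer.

Processing events:
Start: stock = 37
  Event 1 (restock 35): 37 + 35 = 72
  Event 2 (restock 33): 72 + 33 = 105
  Event 3 (sale 20): sell min(20,105)=20. stock: 105 - 20 = 85. total_sold = 20
  Event 4 (restock 38): 85 + 38 = 123
  Event 5 (sale 24): sell min(24,123)=24. stock: 123 - 24 = 99. total_sold = 44
  Event 6 (restock 22): 99 + 22 = 121
  Event 7 (sale 3): sell min(3,121)=3. stock: 121 - 3 = 118. total_sold = 47
  Event 8 (sale 17): sell min(17,118)=17. stock: 118 - 17 = 101. total_sold = 64
  Event 9 (restock 21): 101 + 21 = 122
  Event 10 (sale 5): sell min(5,122)=5. stock: 122 - 5 = 117. total_sold = 69
Final: stock = 117, total_sold = 69

Checking against threshold 15:
  After event 1: stock=72 > 15
  After event 2: stock=105 > 15
  After event 3: stock=85 > 15
  After event 4: stock=123 > 15
  After event 5: stock=99 > 15
  After event 6: stock=121 > 15
  After event 7: stock=118 > 15
  After event 8: stock=101 > 15
  After event 9: stock=122 > 15
  After event 10: stock=117 > 15
Alert events: []. Count = 0

Answer: 0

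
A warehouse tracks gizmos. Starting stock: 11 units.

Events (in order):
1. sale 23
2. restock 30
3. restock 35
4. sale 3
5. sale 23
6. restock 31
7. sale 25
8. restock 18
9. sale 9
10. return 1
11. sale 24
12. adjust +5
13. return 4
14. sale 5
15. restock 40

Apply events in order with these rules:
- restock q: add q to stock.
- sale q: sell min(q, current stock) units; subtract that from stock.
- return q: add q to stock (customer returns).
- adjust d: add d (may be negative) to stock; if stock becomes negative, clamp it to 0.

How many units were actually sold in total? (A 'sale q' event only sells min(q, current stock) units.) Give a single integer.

Processing events:
Start: stock = 11
  Event 1 (sale 23): sell min(23,11)=11. stock: 11 - 11 = 0. total_sold = 11
  Event 2 (restock 30): 0 + 30 = 30
  Event 3 (restock 35): 30 + 35 = 65
  Event 4 (sale 3): sell min(3,65)=3. stock: 65 - 3 = 62. total_sold = 14
  Event 5 (sale 23): sell min(23,62)=23. stock: 62 - 23 = 39. total_sold = 37
  Event 6 (restock 31): 39 + 31 = 70
  Event 7 (sale 25): sell min(25,70)=25. stock: 70 - 25 = 45. total_sold = 62
  Event 8 (restock 18): 45 + 18 = 63
  Event 9 (sale 9): sell min(9,63)=9. stock: 63 - 9 = 54. total_sold = 71
  Event 10 (return 1): 54 + 1 = 55
  Event 11 (sale 24): sell min(24,55)=24. stock: 55 - 24 = 31. total_sold = 95
  Event 12 (adjust +5): 31 + 5 = 36
  Event 13 (return 4): 36 + 4 = 40
  Event 14 (sale 5): sell min(5,40)=5. stock: 40 - 5 = 35. total_sold = 100
  Event 15 (restock 40): 35 + 40 = 75
Final: stock = 75, total_sold = 100

Answer: 100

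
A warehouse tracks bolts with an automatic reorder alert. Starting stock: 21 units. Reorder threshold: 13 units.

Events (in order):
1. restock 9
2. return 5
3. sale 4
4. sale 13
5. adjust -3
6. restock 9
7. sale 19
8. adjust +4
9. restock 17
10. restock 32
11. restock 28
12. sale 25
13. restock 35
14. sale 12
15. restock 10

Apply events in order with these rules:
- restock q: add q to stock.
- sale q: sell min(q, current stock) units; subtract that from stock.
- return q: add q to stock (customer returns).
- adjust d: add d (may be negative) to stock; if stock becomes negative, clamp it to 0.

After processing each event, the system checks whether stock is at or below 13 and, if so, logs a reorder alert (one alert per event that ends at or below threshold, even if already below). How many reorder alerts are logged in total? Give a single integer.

Answer: 2

Derivation:
Processing events:
Start: stock = 21
  Event 1 (restock 9): 21 + 9 = 30
  Event 2 (return 5): 30 + 5 = 35
  Event 3 (sale 4): sell min(4,35)=4. stock: 35 - 4 = 31. total_sold = 4
  Event 4 (sale 13): sell min(13,31)=13. stock: 31 - 13 = 18. total_sold = 17
  Event 5 (adjust -3): 18 + -3 = 15
  Event 6 (restock 9): 15 + 9 = 24
  Event 7 (sale 19): sell min(19,24)=19. stock: 24 - 19 = 5. total_sold = 36
  Event 8 (adjust +4): 5 + 4 = 9
  Event 9 (restock 17): 9 + 17 = 26
  Event 10 (restock 32): 26 + 32 = 58
  Event 11 (restock 28): 58 + 28 = 86
  Event 12 (sale 25): sell min(25,86)=25. stock: 86 - 25 = 61. total_sold = 61
  Event 13 (restock 35): 61 + 35 = 96
  Event 14 (sale 12): sell min(12,96)=12. stock: 96 - 12 = 84. total_sold = 73
  Event 15 (restock 10): 84 + 10 = 94
Final: stock = 94, total_sold = 73

Checking against threshold 13:
  After event 1: stock=30 > 13
  After event 2: stock=35 > 13
  After event 3: stock=31 > 13
  After event 4: stock=18 > 13
  After event 5: stock=15 > 13
  After event 6: stock=24 > 13
  After event 7: stock=5 <= 13 -> ALERT
  After event 8: stock=9 <= 13 -> ALERT
  After event 9: stock=26 > 13
  After event 10: stock=58 > 13
  After event 11: stock=86 > 13
  After event 12: stock=61 > 13
  After event 13: stock=96 > 13
  After event 14: stock=84 > 13
  After event 15: stock=94 > 13
Alert events: [7, 8]. Count = 2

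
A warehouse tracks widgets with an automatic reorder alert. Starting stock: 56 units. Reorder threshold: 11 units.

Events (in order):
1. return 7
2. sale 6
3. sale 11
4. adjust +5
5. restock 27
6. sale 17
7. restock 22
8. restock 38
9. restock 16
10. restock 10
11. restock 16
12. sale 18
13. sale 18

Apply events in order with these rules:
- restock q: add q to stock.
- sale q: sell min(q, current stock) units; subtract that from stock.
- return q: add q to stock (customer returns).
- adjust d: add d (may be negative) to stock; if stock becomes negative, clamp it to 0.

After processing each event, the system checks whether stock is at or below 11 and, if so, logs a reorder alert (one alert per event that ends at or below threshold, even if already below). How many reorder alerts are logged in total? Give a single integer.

Answer: 0

Derivation:
Processing events:
Start: stock = 56
  Event 1 (return 7): 56 + 7 = 63
  Event 2 (sale 6): sell min(6,63)=6. stock: 63 - 6 = 57. total_sold = 6
  Event 3 (sale 11): sell min(11,57)=11. stock: 57 - 11 = 46. total_sold = 17
  Event 4 (adjust +5): 46 + 5 = 51
  Event 5 (restock 27): 51 + 27 = 78
  Event 6 (sale 17): sell min(17,78)=17. stock: 78 - 17 = 61. total_sold = 34
  Event 7 (restock 22): 61 + 22 = 83
  Event 8 (restock 38): 83 + 38 = 121
  Event 9 (restock 16): 121 + 16 = 137
  Event 10 (restock 10): 137 + 10 = 147
  Event 11 (restock 16): 147 + 16 = 163
  Event 12 (sale 18): sell min(18,163)=18. stock: 163 - 18 = 145. total_sold = 52
  Event 13 (sale 18): sell min(18,145)=18. stock: 145 - 18 = 127. total_sold = 70
Final: stock = 127, total_sold = 70

Checking against threshold 11:
  After event 1: stock=63 > 11
  After event 2: stock=57 > 11
  After event 3: stock=46 > 11
  After event 4: stock=51 > 11
  After event 5: stock=78 > 11
  After event 6: stock=61 > 11
  After event 7: stock=83 > 11
  After event 8: stock=121 > 11
  After event 9: stock=137 > 11
  After event 10: stock=147 > 11
  After event 11: stock=163 > 11
  After event 12: stock=145 > 11
  After event 13: stock=127 > 11
Alert events: []. Count = 0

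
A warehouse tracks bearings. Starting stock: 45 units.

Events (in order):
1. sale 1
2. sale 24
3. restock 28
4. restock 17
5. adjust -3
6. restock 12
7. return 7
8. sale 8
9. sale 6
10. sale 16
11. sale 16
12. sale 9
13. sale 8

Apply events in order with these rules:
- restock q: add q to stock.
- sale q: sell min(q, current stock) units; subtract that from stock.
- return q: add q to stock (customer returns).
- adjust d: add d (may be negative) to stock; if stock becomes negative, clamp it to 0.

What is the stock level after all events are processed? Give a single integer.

Answer: 18

Derivation:
Processing events:
Start: stock = 45
  Event 1 (sale 1): sell min(1,45)=1. stock: 45 - 1 = 44. total_sold = 1
  Event 2 (sale 24): sell min(24,44)=24. stock: 44 - 24 = 20. total_sold = 25
  Event 3 (restock 28): 20 + 28 = 48
  Event 4 (restock 17): 48 + 17 = 65
  Event 5 (adjust -3): 65 + -3 = 62
  Event 6 (restock 12): 62 + 12 = 74
  Event 7 (return 7): 74 + 7 = 81
  Event 8 (sale 8): sell min(8,81)=8. stock: 81 - 8 = 73. total_sold = 33
  Event 9 (sale 6): sell min(6,73)=6. stock: 73 - 6 = 67. total_sold = 39
  Event 10 (sale 16): sell min(16,67)=16. stock: 67 - 16 = 51. total_sold = 55
  Event 11 (sale 16): sell min(16,51)=16. stock: 51 - 16 = 35. total_sold = 71
  Event 12 (sale 9): sell min(9,35)=9. stock: 35 - 9 = 26. total_sold = 80
  Event 13 (sale 8): sell min(8,26)=8. stock: 26 - 8 = 18. total_sold = 88
Final: stock = 18, total_sold = 88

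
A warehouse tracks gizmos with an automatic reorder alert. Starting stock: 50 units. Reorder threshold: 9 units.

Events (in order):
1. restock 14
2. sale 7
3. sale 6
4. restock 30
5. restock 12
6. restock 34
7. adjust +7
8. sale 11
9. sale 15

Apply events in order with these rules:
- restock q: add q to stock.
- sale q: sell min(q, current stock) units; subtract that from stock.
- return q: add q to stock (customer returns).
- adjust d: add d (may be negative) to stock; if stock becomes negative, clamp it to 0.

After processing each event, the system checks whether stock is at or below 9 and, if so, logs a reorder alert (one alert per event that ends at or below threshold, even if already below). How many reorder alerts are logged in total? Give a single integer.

Processing events:
Start: stock = 50
  Event 1 (restock 14): 50 + 14 = 64
  Event 2 (sale 7): sell min(7,64)=7. stock: 64 - 7 = 57. total_sold = 7
  Event 3 (sale 6): sell min(6,57)=6. stock: 57 - 6 = 51. total_sold = 13
  Event 4 (restock 30): 51 + 30 = 81
  Event 5 (restock 12): 81 + 12 = 93
  Event 6 (restock 34): 93 + 34 = 127
  Event 7 (adjust +7): 127 + 7 = 134
  Event 8 (sale 11): sell min(11,134)=11. stock: 134 - 11 = 123. total_sold = 24
  Event 9 (sale 15): sell min(15,123)=15. stock: 123 - 15 = 108. total_sold = 39
Final: stock = 108, total_sold = 39

Checking against threshold 9:
  After event 1: stock=64 > 9
  After event 2: stock=57 > 9
  After event 3: stock=51 > 9
  After event 4: stock=81 > 9
  After event 5: stock=93 > 9
  After event 6: stock=127 > 9
  After event 7: stock=134 > 9
  After event 8: stock=123 > 9
  After event 9: stock=108 > 9
Alert events: []. Count = 0

Answer: 0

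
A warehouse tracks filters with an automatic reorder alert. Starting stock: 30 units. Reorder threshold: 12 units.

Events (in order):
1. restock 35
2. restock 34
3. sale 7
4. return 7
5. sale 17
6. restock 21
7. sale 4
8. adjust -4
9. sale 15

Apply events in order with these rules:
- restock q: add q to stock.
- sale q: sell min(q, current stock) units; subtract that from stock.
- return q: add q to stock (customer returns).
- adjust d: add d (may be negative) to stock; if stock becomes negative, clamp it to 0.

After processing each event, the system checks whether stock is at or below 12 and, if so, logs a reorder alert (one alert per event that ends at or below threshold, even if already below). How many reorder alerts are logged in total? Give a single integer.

Answer: 0

Derivation:
Processing events:
Start: stock = 30
  Event 1 (restock 35): 30 + 35 = 65
  Event 2 (restock 34): 65 + 34 = 99
  Event 3 (sale 7): sell min(7,99)=7. stock: 99 - 7 = 92. total_sold = 7
  Event 4 (return 7): 92 + 7 = 99
  Event 5 (sale 17): sell min(17,99)=17. stock: 99 - 17 = 82. total_sold = 24
  Event 6 (restock 21): 82 + 21 = 103
  Event 7 (sale 4): sell min(4,103)=4. stock: 103 - 4 = 99. total_sold = 28
  Event 8 (adjust -4): 99 + -4 = 95
  Event 9 (sale 15): sell min(15,95)=15. stock: 95 - 15 = 80. total_sold = 43
Final: stock = 80, total_sold = 43

Checking against threshold 12:
  After event 1: stock=65 > 12
  After event 2: stock=99 > 12
  After event 3: stock=92 > 12
  After event 4: stock=99 > 12
  After event 5: stock=82 > 12
  After event 6: stock=103 > 12
  After event 7: stock=99 > 12
  After event 8: stock=95 > 12
  After event 9: stock=80 > 12
Alert events: []. Count = 0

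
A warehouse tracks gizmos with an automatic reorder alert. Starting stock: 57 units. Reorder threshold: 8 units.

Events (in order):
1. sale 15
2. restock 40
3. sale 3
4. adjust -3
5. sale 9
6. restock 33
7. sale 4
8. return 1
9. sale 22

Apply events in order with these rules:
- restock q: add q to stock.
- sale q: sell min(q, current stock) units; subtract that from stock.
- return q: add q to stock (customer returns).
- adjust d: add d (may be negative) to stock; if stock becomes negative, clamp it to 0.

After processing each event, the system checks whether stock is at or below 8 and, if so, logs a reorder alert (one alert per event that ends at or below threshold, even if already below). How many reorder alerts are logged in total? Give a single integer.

Processing events:
Start: stock = 57
  Event 1 (sale 15): sell min(15,57)=15. stock: 57 - 15 = 42. total_sold = 15
  Event 2 (restock 40): 42 + 40 = 82
  Event 3 (sale 3): sell min(3,82)=3. stock: 82 - 3 = 79. total_sold = 18
  Event 4 (adjust -3): 79 + -3 = 76
  Event 5 (sale 9): sell min(9,76)=9. stock: 76 - 9 = 67. total_sold = 27
  Event 6 (restock 33): 67 + 33 = 100
  Event 7 (sale 4): sell min(4,100)=4. stock: 100 - 4 = 96. total_sold = 31
  Event 8 (return 1): 96 + 1 = 97
  Event 9 (sale 22): sell min(22,97)=22. stock: 97 - 22 = 75. total_sold = 53
Final: stock = 75, total_sold = 53

Checking against threshold 8:
  After event 1: stock=42 > 8
  After event 2: stock=82 > 8
  After event 3: stock=79 > 8
  After event 4: stock=76 > 8
  After event 5: stock=67 > 8
  After event 6: stock=100 > 8
  After event 7: stock=96 > 8
  After event 8: stock=97 > 8
  After event 9: stock=75 > 8
Alert events: []. Count = 0

Answer: 0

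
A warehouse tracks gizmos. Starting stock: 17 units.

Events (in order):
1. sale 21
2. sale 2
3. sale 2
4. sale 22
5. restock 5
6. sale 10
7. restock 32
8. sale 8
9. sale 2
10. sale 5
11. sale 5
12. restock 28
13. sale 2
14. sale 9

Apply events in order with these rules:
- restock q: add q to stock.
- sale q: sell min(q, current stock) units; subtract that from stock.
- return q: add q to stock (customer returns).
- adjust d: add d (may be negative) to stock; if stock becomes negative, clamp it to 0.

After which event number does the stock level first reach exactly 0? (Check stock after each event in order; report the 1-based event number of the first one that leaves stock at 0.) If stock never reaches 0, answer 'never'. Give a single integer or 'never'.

Answer: 1

Derivation:
Processing events:
Start: stock = 17
  Event 1 (sale 21): sell min(21,17)=17. stock: 17 - 17 = 0. total_sold = 17
  Event 2 (sale 2): sell min(2,0)=0. stock: 0 - 0 = 0. total_sold = 17
  Event 3 (sale 2): sell min(2,0)=0. stock: 0 - 0 = 0. total_sold = 17
  Event 4 (sale 22): sell min(22,0)=0. stock: 0 - 0 = 0. total_sold = 17
  Event 5 (restock 5): 0 + 5 = 5
  Event 6 (sale 10): sell min(10,5)=5. stock: 5 - 5 = 0. total_sold = 22
  Event 7 (restock 32): 0 + 32 = 32
  Event 8 (sale 8): sell min(8,32)=8. stock: 32 - 8 = 24. total_sold = 30
  Event 9 (sale 2): sell min(2,24)=2. stock: 24 - 2 = 22. total_sold = 32
  Event 10 (sale 5): sell min(5,22)=5. stock: 22 - 5 = 17. total_sold = 37
  Event 11 (sale 5): sell min(5,17)=5. stock: 17 - 5 = 12. total_sold = 42
  Event 12 (restock 28): 12 + 28 = 40
  Event 13 (sale 2): sell min(2,40)=2. stock: 40 - 2 = 38. total_sold = 44
  Event 14 (sale 9): sell min(9,38)=9. stock: 38 - 9 = 29. total_sold = 53
Final: stock = 29, total_sold = 53

First zero at event 1.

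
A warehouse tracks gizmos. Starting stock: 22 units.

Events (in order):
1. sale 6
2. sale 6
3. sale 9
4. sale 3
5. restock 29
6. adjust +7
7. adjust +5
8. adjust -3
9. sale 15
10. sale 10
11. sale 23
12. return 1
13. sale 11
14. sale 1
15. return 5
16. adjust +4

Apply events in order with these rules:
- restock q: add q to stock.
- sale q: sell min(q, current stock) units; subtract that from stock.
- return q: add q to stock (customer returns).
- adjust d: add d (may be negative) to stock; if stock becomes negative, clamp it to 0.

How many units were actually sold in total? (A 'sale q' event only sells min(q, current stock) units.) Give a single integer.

Answer: 61

Derivation:
Processing events:
Start: stock = 22
  Event 1 (sale 6): sell min(6,22)=6. stock: 22 - 6 = 16. total_sold = 6
  Event 2 (sale 6): sell min(6,16)=6. stock: 16 - 6 = 10. total_sold = 12
  Event 3 (sale 9): sell min(9,10)=9. stock: 10 - 9 = 1. total_sold = 21
  Event 4 (sale 3): sell min(3,1)=1. stock: 1 - 1 = 0. total_sold = 22
  Event 5 (restock 29): 0 + 29 = 29
  Event 6 (adjust +7): 29 + 7 = 36
  Event 7 (adjust +5): 36 + 5 = 41
  Event 8 (adjust -3): 41 + -3 = 38
  Event 9 (sale 15): sell min(15,38)=15. stock: 38 - 15 = 23. total_sold = 37
  Event 10 (sale 10): sell min(10,23)=10. stock: 23 - 10 = 13. total_sold = 47
  Event 11 (sale 23): sell min(23,13)=13. stock: 13 - 13 = 0. total_sold = 60
  Event 12 (return 1): 0 + 1 = 1
  Event 13 (sale 11): sell min(11,1)=1. stock: 1 - 1 = 0. total_sold = 61
  Event 14 (sale 1): sell min(1,0)=0. stock: 0 - 0 = 0. total_sold = 61
  Event 15 (return 5): 0 + 5 = 5
  Event 16 (adjust +4): 5 + 4 = 9
Final: stock = 9, total_sold = 61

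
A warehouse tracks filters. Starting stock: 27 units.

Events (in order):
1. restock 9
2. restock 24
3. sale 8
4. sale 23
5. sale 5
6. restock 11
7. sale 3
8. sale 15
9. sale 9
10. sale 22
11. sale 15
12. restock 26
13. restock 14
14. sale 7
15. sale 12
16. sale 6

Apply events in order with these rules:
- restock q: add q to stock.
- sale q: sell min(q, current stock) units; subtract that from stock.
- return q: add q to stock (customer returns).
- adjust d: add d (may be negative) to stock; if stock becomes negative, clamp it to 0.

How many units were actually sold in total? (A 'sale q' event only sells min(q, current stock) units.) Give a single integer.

Processing events:
Start: stock = 27
  Event 1 (restock 9): 27 + 9 = 36
  Event 2 (restock 24): 36 + 24 = 60
  Event 3 (sale 8): sell min(8,60)=8. stock: 60 - 8 = 52. total_sold = 8
  Event 4 (sale 23): sell min(23,52)=23. stock: 52 - 23 = 29. total_sold = 31
  Event 5 (sale 5): sell min(5,29)=5. stock: 29 - 5 = 24. total_sold = 36
  Event 6 (restock 11): 24 + 11 = 35
  Event 7 (sale 3): sell min(3,35)=3. stock: 35 - 3 = 32. total_sold = 39
  Event 8 (sale 15): sell min(15,32)=15. stock: 32 - 15 = 17. total_sold = 54
  Event 9 (sale 9): sell min(9,17)=9. stock: 17 - 9 = 8. total_sold = 63
  Event 10 (sale 22): sell min(22,8)=8. stock: 8 - 8 = 0. total_sold = 71
  Event 11 (sale 15): sell min(15,0)=0. stock: 0 - 0 = 0. total_sold = 71
  Event 12 (restock 26): 0 + 26 = 26
  Event 13 (restock 14): 26 + 14 = 40
  Event 14 (sale 7): sell min(7,40)=7. stock: 40 - 7 = 33. total_sold = 78
  Event 15 (sale 12): sell min(12,33)=12. stock: 33 - 12 = 21. total_sold = 90
  Event 16 (sale 6): sell min(6,21)=6. stock: 21 - 6 = 15. total_sold = 96
Final: stock = 15, total_sold = 96

Answer: 96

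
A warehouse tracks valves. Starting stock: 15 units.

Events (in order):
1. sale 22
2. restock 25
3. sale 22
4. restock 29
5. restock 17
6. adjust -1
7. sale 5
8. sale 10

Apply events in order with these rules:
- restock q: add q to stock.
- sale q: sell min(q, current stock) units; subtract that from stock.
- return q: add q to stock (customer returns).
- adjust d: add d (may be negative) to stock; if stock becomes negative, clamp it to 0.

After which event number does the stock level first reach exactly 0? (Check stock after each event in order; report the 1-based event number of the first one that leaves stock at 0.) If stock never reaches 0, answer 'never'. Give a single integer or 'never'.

Processing events:
Start: stock = 15
  Event 1 (sale 22): sell min(22,15)=15. stock: 15 - 15 = 0. total_sold = 15
  Event 2 (restock 25): 0 + 25 = 25
  Event 3 (sale 22): sell min(22,25)=22. stock: 25 - 22 = 3. total_sold = 37
  Event 4 (restock 29): 3 + 29 = 32
  Event 5 (restock 17): 32 + 17 = 49
  Event 6 (adjust -1): 49 + -1 = 48
  Event 7 (sale 5): sell min(5,48)=5. stock: 48 - 5 = 43. total_sold = 42
  Event 8 (sale 10): sell min(10,43)=10. stock: 43 - 10 = 33. total_sold = 52
Final: stock = 33, total_sold = 52

First zero at event 1.

Answer: 1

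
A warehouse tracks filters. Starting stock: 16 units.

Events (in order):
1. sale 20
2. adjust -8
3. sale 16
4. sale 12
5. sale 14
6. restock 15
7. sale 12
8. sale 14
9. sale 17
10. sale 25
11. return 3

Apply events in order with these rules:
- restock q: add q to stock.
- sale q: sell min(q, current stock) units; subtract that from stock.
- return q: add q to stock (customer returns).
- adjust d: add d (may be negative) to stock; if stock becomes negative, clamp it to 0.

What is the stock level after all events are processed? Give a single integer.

Answer: 3

Derivation:
Processing events:
Start: stock = 16
  Event 1 (sale 20): sell min(20,16)=16. stock: 16 - 16 = 0. total_sold = 16
  Event 2 (adjust -8): 0 + -8 = 0 (clamped to 0)
  Event 3 (sale 16): sell min(16,0)=0. stock: 0 - 0 = 0. total_sold = 16
  Event 4 (sale 12): sell min(12,0)=0. stock: 0 - 0 = 0. total_sold = 16
  Event 5 (sale 14): sell min(14,0)=0. stock: 0 - 0 = 0. total_sold = 16
  Event 6 (restock 15): 0 + 15 = 15
  Event 7 (sale 12): sell min(12,15)=12. stock: 15 - 12 = 3. total_sold = 28
  Event 8 (sale 14): sell min(14,3)=3. stock: 3 - 3 = 0. total_sold = 31
  Event 9 (sale 17): sell min(17,0)=0. stock: 0 - 0 = 0. total_sold = 31
  Event 10 (sale 25): sell min(25,0)=0. stock: 0 - 0 = 0. total_sold = 31
  Event 11 (return 3): 0 + 3 = 3
Final: stock = 3, total_sold = 31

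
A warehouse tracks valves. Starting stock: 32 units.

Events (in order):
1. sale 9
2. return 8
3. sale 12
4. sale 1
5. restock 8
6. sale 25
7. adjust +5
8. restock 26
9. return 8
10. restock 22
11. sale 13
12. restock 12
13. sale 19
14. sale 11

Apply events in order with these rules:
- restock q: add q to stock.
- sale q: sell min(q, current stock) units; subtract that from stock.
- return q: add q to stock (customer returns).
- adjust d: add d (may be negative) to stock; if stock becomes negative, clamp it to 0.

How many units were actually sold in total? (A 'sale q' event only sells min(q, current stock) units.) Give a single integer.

Answer: 90

Derivation:
Processing events:
Start: stock = 32
  Event 1 (sale 9): sell min(9,32)=9. stock: 32 - 9 = 23. total_sold = 9
  Event 2 (return 8): 23 + 8 = 31
  Event 3 (sale 12): sell min(12,31)=12. stock: 31 - 12 = 19. total_sold = 21
  Event 4 (sale 1): sell min(1,19)=1. stock: 19 - 1 = 18. total_sold = 22
  Event 5 (restock 8): 18 + 8 = 26
  Event 6 (sale 25): sell min(25,26)=25. stock: 26 - 25 = 1. total_sold = 47
  Event 7 (adjust +5): 1 + 5 = 6
  Event 8 (restock 26): 6 + 26 = 32
  Event 9 (return 8): 32 + 8 = 40
  Event 10 (restock 22): 40 + 22 = 62
  Event 11 (sale 13): sell min(13,62)=13. stock: 62 - 13 = 49. total_sold = 60
  Event 12 (restock 12): 49 + 12 = 61
  Event 13 (sale 19): sell min(19,61)=19. stock: 61 - 19 = 42. total_sold = 79
  Event 14 (sale 11): sell min(11,42)=11. stock: 42 - 11 = 31. total_sold = 90
Final: stock = 31, total_sold = 90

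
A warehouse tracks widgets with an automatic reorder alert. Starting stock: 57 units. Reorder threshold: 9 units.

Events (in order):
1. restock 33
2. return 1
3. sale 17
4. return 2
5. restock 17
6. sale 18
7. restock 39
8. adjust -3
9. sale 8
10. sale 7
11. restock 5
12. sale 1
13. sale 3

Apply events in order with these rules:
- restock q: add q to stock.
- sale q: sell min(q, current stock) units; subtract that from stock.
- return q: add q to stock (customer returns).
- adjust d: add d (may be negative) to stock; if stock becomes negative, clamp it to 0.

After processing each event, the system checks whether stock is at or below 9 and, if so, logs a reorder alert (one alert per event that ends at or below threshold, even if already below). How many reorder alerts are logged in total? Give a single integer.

Answer: 0

Derivation:
Processing events:
Start: stock = 57
  Event 1 (restock 33): 57 + 33 = 90
  Event 2 (return 1): 90 + 1 = 91
  Event 3 (sale 17): sell min(17,91)=17. stock: 91 - 17 = 74. total_sold = 17
  Event 4 (return 2): 74 + 2 = 76
  Event 5 (restock 17): 76 + 17 = 93
  Event 6 (sale 18): sell min(18,93)=18. stock: 93 - 18 = 75. total_sold = 35
  Event 7 (restock 39): 75 + 39 = 114
  Event 8 (adjust -3): 114 + -3 = 111
  Event 9 (sale 8): sell min(8,111)=8. stock: 111 - 8 = 103. total_sold = 43
  Event 10 (sale 7): sell min(7,103)=7. stock: 103 - 7 = 96. total_sold = 50
  Event 11 (restock 5): 96 + 5 = 101
  Event 12 (sale 1): sell min(1,101)=1. stock: 101 - 1 = 100. total_sold = 51
  Event 13 (sale 3): sell min(3,100)=3. stock: 100 - 3 = 97. total_sold = 54
Final: stock = 97, total_sold = 54

Checking against threshold 9:
  After event 1: stock=90 > 9
  After event 2: stock=91 > 9
  After event 3: stock=74 > 9
  After event 4: stock=76 > 9
  After event 5: stock=93 > 9
  After event 6: stock=75 > 9
  After event 7: stock=114 > 9
  After event 8: stock=111 > 9
  After event 9: stock=103 > 9
  After event 10: stock=96 > 9
  After event 11: stock=101 > 9
  After event 12: stock=100 > 9
  After event 13: stock=97 > 9
Alert events: []. Count = 0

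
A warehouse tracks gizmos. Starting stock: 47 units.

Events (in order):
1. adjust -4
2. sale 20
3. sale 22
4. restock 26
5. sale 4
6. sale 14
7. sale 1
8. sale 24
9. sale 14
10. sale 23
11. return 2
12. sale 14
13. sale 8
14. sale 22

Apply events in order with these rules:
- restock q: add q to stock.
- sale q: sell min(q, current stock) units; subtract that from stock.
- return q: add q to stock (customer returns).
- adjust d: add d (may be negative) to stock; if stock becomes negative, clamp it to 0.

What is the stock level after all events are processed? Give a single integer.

Processing events:
Start: stock = 47
  Event 1 (adjust -4): 47 + -4 = 43
  Event 2 (sale 20): sell min(20,43)=20. stock: 43 - 20 = 23. total_sold = 20
  Event 3 (sale 22): sell min(22,23)=22. stock: 23 - 22 = 1. total_sold = 42
  Event 4 (restock 26): 1 + 26 = 27
  Event 5 (sale 4): sell min(4,27)=4. stock: 27 - 4 = 23. total_sold = 46
  Event 6 (sale 14): sell min(14,23)=14. stock: 23 - 14 = 9. total_sold = 60
  Event 7 (sale 1): sell min(1,9)=1. stock: 9 - 1 = 8. total_sold = 61
  Event 8 (sale 24): sell min(24,8)=8. stock: 8 - 8 = 0. total_sold = 69
  Event 9 (sale 14): sell min(14,0)=0. stock: 0 - 0 = 0. total_sold = 69
  Event 10 (sale 23): sell min(23,0)=0. stock: 0 - 0 = 0. total_sold = 69
  Event 11 (return 2): 0 + 2 = 2
  Event 12 (sale 14): sell min(14,2)=2. stock: 2 - 2 = 0. total_sold = 71
  Event 13 (sale 8): sell min(8,0)=0. stock: 0 - 0 = 0. total_sold = 71
  Event 14 (sale 22): sell min(22,0)=0. stock: 0 - 0 = 0. total_sold = 71
Final: stock = 0, total_sold = 71

Answer: 0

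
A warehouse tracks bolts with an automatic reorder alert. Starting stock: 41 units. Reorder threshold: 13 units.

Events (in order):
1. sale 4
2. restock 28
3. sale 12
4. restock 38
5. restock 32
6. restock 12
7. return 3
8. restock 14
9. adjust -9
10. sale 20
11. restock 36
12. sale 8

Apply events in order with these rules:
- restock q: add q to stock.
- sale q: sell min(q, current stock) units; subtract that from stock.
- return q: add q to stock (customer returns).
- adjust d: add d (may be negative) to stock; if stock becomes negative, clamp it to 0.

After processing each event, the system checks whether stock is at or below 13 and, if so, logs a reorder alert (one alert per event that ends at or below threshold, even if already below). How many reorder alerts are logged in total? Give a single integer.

Answer: 0

Derivation:
Processing events:
Start: stock = 41
  Event 1 (sale 4): sell min(4,41)=4. stock: 41 - 4 = 37. total_sold = 4
  Event 2 (restock 28): 37 + 28 = 65
  Event 3 (sale 12): sell min(12,65)=12. stock: 65 - 12 = 53. total_sold = 16
  Event 4 (restock 38): 53 + 38 = 91
  Event 5 (restock 32): 91 + 32 = 123
  Event 6 (restock 12): 123 + 12 = 135
  Event 7 (return 3): 135 + 3 = 138
  Event 8 (restock 14): 138 + 14 = 152
  Event 9 (adjust -9): 152 + -9 = 143
  Event 10 (sale 20): sell min(20,143)=20. stock: 143 - 20 = 123. total_sold = 36
  Event 11 (restock 36): 123 + 36 = 159
  Event 12 (sale 8): sell min(8,159)=8. stock: 159 - 8 = 151. total_sold = 44
Final: stock = 151, total_sold = 44

Checking against threshold 13:
  After event 1: stock=37 > 13
  After event 2: stock=65 > 13
  After event 3: stock=53 > 13
  After event 4: stock=91 > 13
  After event 5: stock=123 > 13
  After event 6: stock=135 > 13
  After event 7: stock=138 > 13
  After event 8: stock=152 > 13
  After event 9: stock=143 > 13
  After event 10: stock=123 > 13
  After event 11: stock=159 > 13
  After event 12: stock=151 > 13
Alert events: []. Count = 0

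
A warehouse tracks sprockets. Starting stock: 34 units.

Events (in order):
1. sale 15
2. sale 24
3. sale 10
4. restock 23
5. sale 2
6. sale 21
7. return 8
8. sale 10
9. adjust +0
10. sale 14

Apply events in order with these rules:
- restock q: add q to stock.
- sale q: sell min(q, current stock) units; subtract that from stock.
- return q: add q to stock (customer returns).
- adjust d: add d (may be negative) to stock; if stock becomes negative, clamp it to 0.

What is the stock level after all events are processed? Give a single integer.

Answer: 0

Derivation:
Processing events:
Start: stock = 34
  Event 1 (sale 15): sell min(15,34)=15. stock: 34 - 15 = 19. total_sold = 15
  Event 2 (sale 24): sell min(24,19)=19. stock: 19 - 19 = 0. total_sold = 34
  Event 3 (sale 10): sell min(10,0)=0. stock: 0 - 0 = 0. total_sold = 34
  Event 4 (restock 23): 0 + 23 = 23
  Event 5 (sale 2): sell min(2,23)=2. stock: 23 - 2 = 21. total_sold = 36
  Event 6 (sale 21): sell min(21,21)=21. stock: 21 - 21 = 0. total_sold = 57
  Event 7 (return 8): 0 + 8 = 8
  Event 8 (sale 10): sell min(10,8)=8. stock: 8 - 8 = 0. total_sold = 65
  Event 9 (adjust +0): 0 + 0 = 0
  Event 10 (sale 14): sell min(14,0)=0. stock: 0 - 0 = 0. total_sold = 65
Final: stock = 0, total_sold = 65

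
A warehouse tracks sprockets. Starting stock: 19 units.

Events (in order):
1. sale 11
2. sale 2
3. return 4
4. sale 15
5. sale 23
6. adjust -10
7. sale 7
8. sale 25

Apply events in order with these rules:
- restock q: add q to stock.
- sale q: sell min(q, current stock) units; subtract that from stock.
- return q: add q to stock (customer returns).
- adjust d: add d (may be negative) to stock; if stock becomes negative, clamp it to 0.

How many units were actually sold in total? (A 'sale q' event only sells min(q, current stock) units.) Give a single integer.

Processing events:
Start: stock = 19
  Event 1 (sale 11): sell min(11,19)=11. stock: 19 - 11 = 8. total_sold = 11
  Event 2 (sale 2): sell min(2,8)=2. stock: 8 - 2 = 6. total_sold = 13
  Event 3 (return 4): 6 + 4 = 10
  Event 4 (sale 15): sell min(15,10)=10. stock: 10 - 10 = 0. total_sold = 23
  Event 5 (sale 23): sell min(23,0)=0. stock: 0 - 0 = 0. total_sold = 23
  Event 6 (adjust -10): 0 + -10 = 0 (clamped to 0)
  Event 7 (sale 7): sell min(7,0)=0. stock: 0 - 0 = 0. total_sold = 23
  Event 8 (sale 25): sell min(25,0)=0. stock: 0 - 0 = 0. total_sold = 23
Final: stock = 0, total_sold = 23

Answer: 23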